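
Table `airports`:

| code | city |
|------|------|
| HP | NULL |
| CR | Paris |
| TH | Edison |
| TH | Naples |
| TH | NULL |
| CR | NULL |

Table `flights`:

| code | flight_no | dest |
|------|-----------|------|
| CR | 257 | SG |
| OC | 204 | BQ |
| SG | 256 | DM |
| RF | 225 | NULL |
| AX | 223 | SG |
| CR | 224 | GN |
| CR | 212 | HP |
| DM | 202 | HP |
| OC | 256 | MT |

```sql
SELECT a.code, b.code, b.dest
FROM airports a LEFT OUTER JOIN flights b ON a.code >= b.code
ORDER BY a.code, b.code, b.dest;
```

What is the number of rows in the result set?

40

LEFT JOIN keeps every row from `airports`; unmatched rows get NULL for `flights`'s columns.
Matching on a.code >= b.code.
- a row (code=HP): matches 5 b row(s) → 5 output row(s).
- a row (code=CR): matches 4 b row(s) → 4 output row(s).
- a row (code=TH): matches 9 b row(s) → 9 output row(s).
- a row (code=TH): matches 9 b row(s) → 9 output row(s).
- a row (code=TH): matches 9 b row(s) → 9 output row(s).
- a row (code=CR): matches 4 b row(s) → 4 output row(s).
Total: 40 rows.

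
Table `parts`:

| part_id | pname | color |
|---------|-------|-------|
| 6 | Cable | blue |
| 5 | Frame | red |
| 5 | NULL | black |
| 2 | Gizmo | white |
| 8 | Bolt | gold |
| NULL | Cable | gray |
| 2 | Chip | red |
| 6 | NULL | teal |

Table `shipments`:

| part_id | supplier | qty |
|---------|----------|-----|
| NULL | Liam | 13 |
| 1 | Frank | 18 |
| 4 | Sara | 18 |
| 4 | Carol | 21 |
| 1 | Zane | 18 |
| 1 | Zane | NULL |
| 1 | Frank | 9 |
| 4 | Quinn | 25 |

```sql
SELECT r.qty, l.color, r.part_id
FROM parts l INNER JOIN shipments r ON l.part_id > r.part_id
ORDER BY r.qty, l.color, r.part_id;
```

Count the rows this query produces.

INNER JOIN keeps only pairs where the ON condition holds.
Matching on l.part_id > r.part_id. A NULL in a compared column never satisfies the condition.
- l row (part_id=6): matches 7 r row(s) → 7 output row(s).
- l row (part_id=5): matches 7 r row(s) → 7 output row(s).
- l row (part_id=5): matches 7 r row(s) → 7 output row(s).
- l row (part_id=2): matches 4 r row(s) → 4 output row(s).
- l row (part_id=8): matches 7 r row(s) → 7 output row(s).
- l row (part_id=NULL): no match → dropped.
- l row (part_id=2): matches 4 r row(s) → 4 output row(s).
- l row (part_id=6): matches 7 r row(s) → 7 output row(s).
Total: 43 rows.

43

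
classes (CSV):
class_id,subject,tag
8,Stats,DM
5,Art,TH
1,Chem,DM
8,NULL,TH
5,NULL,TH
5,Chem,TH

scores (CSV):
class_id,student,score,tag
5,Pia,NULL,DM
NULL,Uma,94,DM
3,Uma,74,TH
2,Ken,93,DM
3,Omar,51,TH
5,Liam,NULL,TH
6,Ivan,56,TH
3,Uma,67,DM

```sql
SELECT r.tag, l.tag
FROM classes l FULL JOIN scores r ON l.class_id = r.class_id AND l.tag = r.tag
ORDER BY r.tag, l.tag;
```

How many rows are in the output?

13

FULL OUTER JOIN keeps every row from both sides; unmatched rows get NULL for the other side's columns.
Matching on l.class_id = r.class_id AND l.tag = r.tag. A NULL in a compared column never satisfies the condition.
Matched pairs: 3; unmatched l rows kept: 3; unmatched r rows kept: 7.
Total: 3 matched + 10 padded = 13 rows.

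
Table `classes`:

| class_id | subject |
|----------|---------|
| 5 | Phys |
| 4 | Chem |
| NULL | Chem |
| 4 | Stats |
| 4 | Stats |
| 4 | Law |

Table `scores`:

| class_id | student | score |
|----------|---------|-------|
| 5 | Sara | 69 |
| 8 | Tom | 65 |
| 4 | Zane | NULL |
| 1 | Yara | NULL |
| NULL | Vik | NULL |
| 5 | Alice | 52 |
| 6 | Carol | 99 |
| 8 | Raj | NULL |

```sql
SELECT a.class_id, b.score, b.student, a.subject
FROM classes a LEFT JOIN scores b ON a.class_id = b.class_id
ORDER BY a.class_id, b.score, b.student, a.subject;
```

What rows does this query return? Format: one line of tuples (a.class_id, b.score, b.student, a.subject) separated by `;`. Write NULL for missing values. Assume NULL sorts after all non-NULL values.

LEFT JOIN keeps every row from `classes`; unmatched rows get NULL for `scores`'s columns.
Matching on a.class_id = b.class_id. A NULL in a compared column never satisfies the condition.
Matched pairs: 6; unmatched a rows kept: 1.

(4, NULL, Zane, Chem); (4, NULL, Zane, Law); (4, NULL, Zane, Stats); (4, NULL, Zane, Stats); (5, 52, Alice, Phys); (5, 69, Sara, Phys); (NULL, NULL, NULL, Chem)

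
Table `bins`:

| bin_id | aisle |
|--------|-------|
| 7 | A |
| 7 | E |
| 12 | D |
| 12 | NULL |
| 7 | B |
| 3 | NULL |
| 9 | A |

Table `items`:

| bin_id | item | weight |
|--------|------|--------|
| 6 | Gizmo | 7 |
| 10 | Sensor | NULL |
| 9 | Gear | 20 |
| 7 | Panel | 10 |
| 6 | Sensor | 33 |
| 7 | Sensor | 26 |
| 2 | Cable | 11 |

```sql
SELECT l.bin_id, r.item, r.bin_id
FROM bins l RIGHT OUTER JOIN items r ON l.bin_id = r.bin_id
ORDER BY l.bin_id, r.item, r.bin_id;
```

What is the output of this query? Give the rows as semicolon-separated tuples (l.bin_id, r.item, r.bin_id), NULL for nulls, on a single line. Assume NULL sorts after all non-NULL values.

RIGHT JOIN keeps every row from `items`; unmatched rows get NULL for `bins`'s columns.
Matching on l.bin_id = r.bin_id.
- l (bin_id=7) pairs with 2 row(s) of r.
- l (bin_id=7) pairs with 2 row(s) of r.
- l (bin_id=12) has no partner in r.
- l (bin_id=12) has no partner in r.
- l (bin_id=7) pairs with 2 row(s) of r.
- l (bin_id=3) has no partner in r.
- l (bin_id=9) pairs with 1 row(s) of r.
- 4 r row(s) had no l match → kept, l columns NULL.

(7, Panel, 7); (7, Panel, 7); (7, Panel, 7); (7, Sensor, 7); (7, Sensor, 7); (7, Sensor, 7); (9, Gear, 9); (NULL, Cable, 2); (NULL, Gizmo, 6); (NULL, Sensor, 6); (NULL, Sensor, 10)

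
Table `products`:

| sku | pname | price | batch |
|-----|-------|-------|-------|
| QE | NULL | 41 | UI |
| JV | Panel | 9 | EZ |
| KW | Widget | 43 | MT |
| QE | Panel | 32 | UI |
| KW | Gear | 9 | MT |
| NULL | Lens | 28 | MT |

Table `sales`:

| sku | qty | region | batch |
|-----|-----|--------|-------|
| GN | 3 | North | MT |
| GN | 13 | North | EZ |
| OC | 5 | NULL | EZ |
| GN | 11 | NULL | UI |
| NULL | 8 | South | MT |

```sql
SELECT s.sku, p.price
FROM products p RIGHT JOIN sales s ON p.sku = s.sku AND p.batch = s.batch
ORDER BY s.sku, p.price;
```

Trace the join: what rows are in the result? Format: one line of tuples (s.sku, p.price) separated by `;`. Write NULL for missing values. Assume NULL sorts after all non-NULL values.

RIGHT JOIN keeps every row from `sales`; unmatched rows get NULL for `products`'s columns.
Matching on p.sku = s.sku AND p.batch = s.batch. A NULL in a compared column never satisfies the condition.
Matched pairs: 0; unmatched s rows kept: 5.

(GN, NULL); (GN, NULL); (GN, NULL); (OC, NULL); (NULL, NULL)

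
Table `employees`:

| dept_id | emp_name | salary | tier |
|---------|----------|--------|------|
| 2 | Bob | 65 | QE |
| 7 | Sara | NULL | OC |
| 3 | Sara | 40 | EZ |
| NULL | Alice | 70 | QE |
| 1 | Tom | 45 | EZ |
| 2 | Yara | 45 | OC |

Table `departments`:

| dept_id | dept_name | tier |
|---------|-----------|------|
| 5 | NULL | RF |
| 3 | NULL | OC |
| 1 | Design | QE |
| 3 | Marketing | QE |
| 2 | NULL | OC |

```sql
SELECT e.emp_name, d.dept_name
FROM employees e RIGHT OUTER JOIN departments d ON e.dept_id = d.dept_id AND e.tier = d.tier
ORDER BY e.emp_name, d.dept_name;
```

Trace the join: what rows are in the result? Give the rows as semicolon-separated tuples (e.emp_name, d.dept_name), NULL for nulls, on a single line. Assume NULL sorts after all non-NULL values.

(Yara, NULL); (NULL, Design); (NULL, Marketing); (NULL, NULL); (NULL, NULL)

RIGHT JOIN keeps every row from `departments`; unmatched rows get NULL for `employees`'s columns.
Matching on e.dept_id = d.dept_id AND e.tier = d.tier. A NULL in a compared column never satisfies the condition.
Matched pairs: 1; unmatched d rows kept: 4.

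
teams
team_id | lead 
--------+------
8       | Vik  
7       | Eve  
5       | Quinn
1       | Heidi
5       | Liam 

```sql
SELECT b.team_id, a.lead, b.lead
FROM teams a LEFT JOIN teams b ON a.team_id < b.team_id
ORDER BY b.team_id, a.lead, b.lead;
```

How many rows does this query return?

10

LEFT JOIN keeps every row from `teams a`; unmatched rows get NULL for `teams b`'s columns.
Matching on a.team_id < b.team_id.
Matched pairs: 9; unmatched a rows kept: 1.
Total: 9 matched + 1 padded = 10 rows.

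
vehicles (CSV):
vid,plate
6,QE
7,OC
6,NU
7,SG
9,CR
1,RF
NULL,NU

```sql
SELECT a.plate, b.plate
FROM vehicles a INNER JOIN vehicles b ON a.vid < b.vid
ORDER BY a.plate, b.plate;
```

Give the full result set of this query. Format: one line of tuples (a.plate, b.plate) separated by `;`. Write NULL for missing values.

(NU, CR); (NU, OC); (NU, SG); (OC, CR); (QE, CR); (QE, OC); (QE, SG); (RF, CR); (RF, NU); (RF, OC); (RF, QE); (RF, SG); (SG, CR)

INNER JOIN keeps only pairs where the ON condition holds.
Matching on a.vid < b.vid. A NULL in a compared column never satisfies the condition.
- a[0] vid=6 → 3 match(es) in b → 3 row(s).
- a[1] vid=7 → 1 match(es) in b → 1 row(s).
- a[2] vid=6 → 3 match(es) in b → 3 row(s).
- a[3] vid=7 → 1 match(es) in b → 1 row(s).
- a[4] vid=9 → no match; dropped.
- a[5] vid=1 → 5 match(es) in b → 5 row(s).
- a[6] vid=NULL → no match; dropped.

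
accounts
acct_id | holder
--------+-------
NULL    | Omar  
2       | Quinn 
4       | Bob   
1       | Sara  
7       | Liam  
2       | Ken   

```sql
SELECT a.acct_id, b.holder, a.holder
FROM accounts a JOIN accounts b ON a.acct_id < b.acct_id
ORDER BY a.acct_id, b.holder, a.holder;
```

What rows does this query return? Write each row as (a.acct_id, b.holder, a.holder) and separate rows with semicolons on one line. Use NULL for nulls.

INNER JOIN keeps only pairs where the ON condition holds.
Matching on a.acct_id < b.acct_id. A NULL in a compared column never satisfies the condition.
Matched pairs: 9.

(1, Bob, Sara); (1, Ken, Sara); (1, Liam, Sara); (1, Quinn, Sara); (2, Bob, Ken); (2, Bob, Quinn); (2, Liam, Ken); (2, Liam, Quinn); (4, Liam, Bob)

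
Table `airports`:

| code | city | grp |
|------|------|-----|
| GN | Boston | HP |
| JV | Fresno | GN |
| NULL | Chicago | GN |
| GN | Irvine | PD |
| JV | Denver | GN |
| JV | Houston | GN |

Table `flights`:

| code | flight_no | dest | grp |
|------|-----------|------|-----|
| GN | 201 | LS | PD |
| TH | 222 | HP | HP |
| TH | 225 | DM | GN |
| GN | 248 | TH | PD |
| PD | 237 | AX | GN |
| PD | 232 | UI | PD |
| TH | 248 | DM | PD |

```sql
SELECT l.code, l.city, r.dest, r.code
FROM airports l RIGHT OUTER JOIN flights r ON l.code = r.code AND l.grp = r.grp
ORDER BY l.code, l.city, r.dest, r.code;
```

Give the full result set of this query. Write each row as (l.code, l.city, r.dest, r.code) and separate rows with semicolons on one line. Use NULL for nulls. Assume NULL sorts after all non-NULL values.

(GN, Irvine, LS, GN); (GN, Irvine, TH, GN); (NULL, NULL, AX, PD); (NULL, NULL, DM, TH); (NULL, NULL, DM, TH); (NULL, NULL, HP, TH); (NULL, NULL, UI, PD)

RIGHT JOIN keeps every row from `flights`; unmatched rows get NULL for `airports`'s columns.
Matching on l.code = r.code AND l.grp = r.grp. A NULL in a compared column never satisfies the condition.
- l[0] code=GN, grp=HP → no match.
- l[1] code=JV, grp=GN → no match.
- l[2] code=NULL, grp=GN → no match.
- l[3] code=GN, grp=PD → 2 match(es) in r → 2 row(s).
- l[4] code=JV, grp=GN → no match.
- l[5] code=JV, grp=GN → no match.
- plus 5 unmatched r row(s), each kept with NULL l columns.
After projecting and ordering:
l.code | l.city | r.dest | r.code
GN | Irvine | LS | GN
GN | Irvine | TH | GN
NULL | NULL | AX | PD
NULL | NULL | DM | TH
NULL | NULL | DM | TH
NULL | NULL | HP | TH
NULL | NULL | UI | PD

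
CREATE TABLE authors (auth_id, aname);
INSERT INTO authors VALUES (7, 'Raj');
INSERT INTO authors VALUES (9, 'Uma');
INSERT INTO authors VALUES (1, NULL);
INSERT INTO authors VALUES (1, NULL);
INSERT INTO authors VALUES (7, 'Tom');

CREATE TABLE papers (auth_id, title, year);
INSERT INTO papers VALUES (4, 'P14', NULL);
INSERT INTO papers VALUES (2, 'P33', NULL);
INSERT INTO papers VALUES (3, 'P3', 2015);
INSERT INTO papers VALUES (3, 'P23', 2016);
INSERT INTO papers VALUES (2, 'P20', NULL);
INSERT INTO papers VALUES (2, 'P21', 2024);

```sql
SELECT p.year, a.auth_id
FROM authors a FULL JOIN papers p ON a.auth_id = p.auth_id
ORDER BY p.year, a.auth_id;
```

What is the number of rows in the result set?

11

FULL OUTER JOIN keeps every row from both sides; unmatched rows get NULL for the other side's columns.
Matching on a.auth_id = p.auth_id.
- a[0] auth_id=7 → no match; kept with NULLs on the p side.
- a[1] auth_id=9 → no match; kept with NULLs on the p side.
- a[2] auth_id=1 → no match; kept with NULLs on the p side.
- a[3] auth_id=1 → no match; kept with NULLs on the p side.
- a[4] auth_id=7 → no match; kept with NULLs on the p side.
- plus 6 unmatched p row(s), each kept with NULL a columns.
Total: 0 matched + 11 padded = 11 rows.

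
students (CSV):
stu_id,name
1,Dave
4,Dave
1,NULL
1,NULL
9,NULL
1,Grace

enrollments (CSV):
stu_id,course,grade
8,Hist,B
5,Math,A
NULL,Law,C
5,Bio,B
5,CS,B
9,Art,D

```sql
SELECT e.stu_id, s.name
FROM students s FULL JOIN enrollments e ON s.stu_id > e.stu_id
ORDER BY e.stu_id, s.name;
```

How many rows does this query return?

FULL OUTER JOIN keeps every row from both sides; unmatched rows get NULL for the other side's columns.
Matching on s.stu_id > e.stu_id. A NULL in a compared column never satisfies the condition.
Matched pairs: 4; unmatched s rows kept: 5; unmatched e rows kept: 2.
Total: 4 matched + 7 padded = 11 rows.

11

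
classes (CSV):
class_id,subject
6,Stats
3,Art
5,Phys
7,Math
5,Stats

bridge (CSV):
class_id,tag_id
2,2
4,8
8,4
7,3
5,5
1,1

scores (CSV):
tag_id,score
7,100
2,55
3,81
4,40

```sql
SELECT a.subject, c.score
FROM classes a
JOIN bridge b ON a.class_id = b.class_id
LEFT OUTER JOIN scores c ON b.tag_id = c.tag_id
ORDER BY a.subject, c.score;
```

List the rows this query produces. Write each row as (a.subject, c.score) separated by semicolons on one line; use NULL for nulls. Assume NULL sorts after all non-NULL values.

(Math, 81); (Phys, NULL); (Stats, NULL)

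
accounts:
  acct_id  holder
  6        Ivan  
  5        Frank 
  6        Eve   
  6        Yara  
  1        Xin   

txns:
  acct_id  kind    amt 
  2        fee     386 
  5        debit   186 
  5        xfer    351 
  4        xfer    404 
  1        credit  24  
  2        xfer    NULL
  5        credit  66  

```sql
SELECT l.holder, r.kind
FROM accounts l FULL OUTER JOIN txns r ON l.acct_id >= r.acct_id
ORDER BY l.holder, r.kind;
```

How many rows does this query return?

FULL OUTER JOIN keeps every row from both sides; unmatched rows get NULL for the other side's columns.
Matching on l.acct_id >= r.acct_id.
Matched pairs: 29; unmatched l rows kept: 0; unmatched r rows kept: 0.
Total: 29 rows.

29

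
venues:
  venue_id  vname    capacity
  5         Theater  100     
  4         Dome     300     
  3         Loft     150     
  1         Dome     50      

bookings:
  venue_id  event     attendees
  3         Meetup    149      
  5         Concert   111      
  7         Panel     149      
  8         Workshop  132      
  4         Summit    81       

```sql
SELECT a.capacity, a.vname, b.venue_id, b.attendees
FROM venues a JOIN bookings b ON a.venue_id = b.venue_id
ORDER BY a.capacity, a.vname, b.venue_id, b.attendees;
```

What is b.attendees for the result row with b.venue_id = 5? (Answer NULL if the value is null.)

INNER JOIN keeps only pairs where the ON condition holds.
Matching on a.venue_id = b.venue_id.
Matched pairs: 3.

111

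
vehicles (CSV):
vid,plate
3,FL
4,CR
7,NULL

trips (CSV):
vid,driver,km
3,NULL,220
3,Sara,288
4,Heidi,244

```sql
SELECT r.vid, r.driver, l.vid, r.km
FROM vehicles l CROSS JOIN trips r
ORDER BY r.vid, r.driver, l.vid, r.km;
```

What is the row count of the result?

9

CROSS JOIN pairs every row of `vehicles` with every row of `trips`: 3 × 3 = 9 rows.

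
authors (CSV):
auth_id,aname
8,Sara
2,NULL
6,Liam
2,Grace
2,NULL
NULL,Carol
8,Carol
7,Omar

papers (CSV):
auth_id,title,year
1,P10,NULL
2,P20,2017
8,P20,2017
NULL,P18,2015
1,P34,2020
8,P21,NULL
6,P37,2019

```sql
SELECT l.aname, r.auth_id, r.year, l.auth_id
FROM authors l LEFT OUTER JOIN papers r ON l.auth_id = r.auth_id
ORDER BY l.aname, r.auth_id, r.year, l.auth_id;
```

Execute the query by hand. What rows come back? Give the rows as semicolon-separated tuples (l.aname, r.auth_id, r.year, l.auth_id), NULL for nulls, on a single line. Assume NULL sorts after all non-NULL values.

(Carol, 8, 2017, 8); (Carol, 8, NULL, 8); (Carol, NULL, NULL, NULL); (Grace, 2, 2017, 2); (Liam, 6, 2019, 6); (Omar, NULL, NULL, 7); (Sara, 8, 2017, 8); (Sara, 8, NULL, 8); (NULL, 2, 2017, 2); (NULL, 2, 2017, 2)

LEFT JOIN keeps every row from `authors`; unmatched rows get NULL for `papers`'s columns.
Matching on l.auth_id = r.auth_id. A NULL in a compared column never satisfies the condition.
- l row (auth_id=8): matches 2 r row(s) → 2 output row(s).
- l row (auth_id=2): matches 1 r row(s) → 1 output row(s).
- l row (auth_id=6): matches 1 r row(s) → 1 output row(s).
- l row (auth_id=2): matches 1 r row(s) → 1 output row(s).
- l row (auth_id=2): matches 1 r row(s) → 1 output row(s).
- l row (auth_id=NULL): no match → kept, r columns NULL.
- l row (auth_id=8): matches 2 r row(s) → 2 output row(s).
- l row (auth_id=7): no match → kept, r columns NULL.
After projecting and ordering:
l.aname | r.auth_id | r.year | l.auth_id
Carol | 8 | 2017 | 8
Carol | 8 | NULL | 8
Carol | NULL | NULL | NULL
Grace | 2 | 2017 | 2
Liam | 6 | 2019 | 6
Omar | NULL | NULL | 7
Sara | 8 | 2017 | 8
Sara | 8 | NULL | 8
NULL | 2 | 2017 | 2
NULL | 2 | 2017 | 2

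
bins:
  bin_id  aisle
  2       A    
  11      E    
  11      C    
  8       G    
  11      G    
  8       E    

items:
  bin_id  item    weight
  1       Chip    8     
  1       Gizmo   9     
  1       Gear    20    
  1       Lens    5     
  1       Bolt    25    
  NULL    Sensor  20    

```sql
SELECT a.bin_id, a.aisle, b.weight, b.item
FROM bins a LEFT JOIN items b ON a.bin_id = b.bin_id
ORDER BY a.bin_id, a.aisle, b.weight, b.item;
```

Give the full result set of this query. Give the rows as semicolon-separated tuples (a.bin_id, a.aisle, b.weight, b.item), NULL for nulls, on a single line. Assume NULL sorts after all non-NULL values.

(2, A, NULL, NULL); (8, E, NULL, NULL); (8, G, NULL, NULL); (11, C, NULL, NULL); (11, E, NULL, NULL); (11, G, NULL, NULL)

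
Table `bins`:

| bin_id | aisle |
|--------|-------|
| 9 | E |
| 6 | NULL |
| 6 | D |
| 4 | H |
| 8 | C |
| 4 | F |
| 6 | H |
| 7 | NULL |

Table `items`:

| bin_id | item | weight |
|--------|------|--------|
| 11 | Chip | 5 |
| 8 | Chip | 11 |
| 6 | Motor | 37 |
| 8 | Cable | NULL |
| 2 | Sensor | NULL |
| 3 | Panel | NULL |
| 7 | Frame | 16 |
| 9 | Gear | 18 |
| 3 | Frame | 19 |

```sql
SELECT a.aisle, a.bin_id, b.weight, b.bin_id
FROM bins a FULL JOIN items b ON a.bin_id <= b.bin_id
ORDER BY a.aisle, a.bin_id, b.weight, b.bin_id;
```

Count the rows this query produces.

FULL OUTER JOIN keeps every row from both sides; unmatched rows get NULL for the other side's columns.
Matching on a.bin_id <= b.bin_id.
- a row (bin_id=9): matches 2 b row(s) → 2 output row(s).
- a row (bin_id=6): matches 6 b row(s) → 6 output row(s).
- a row (bin_id=6): matches 6 b row(s) → 6 output row(s).
- a row (bin_id=4): matches 6 b row(s) → 6 output row(s).
- a row (bin_id=8): matches 4 b row(s) → 4 output row(s).
- a row (bin_id=4): matches 6 b row(s) → 6 output row(s).
- a row (bin_id=6): matches 6 b row(s) → 6 output row(s).
- a row (bin_id=7): matches 5 b row(s) → 5 output row(s).
- 3 b row(s) had no a match → kept, a columns NULL.
Total: 41 matched + 3 padded = 44 rows.

44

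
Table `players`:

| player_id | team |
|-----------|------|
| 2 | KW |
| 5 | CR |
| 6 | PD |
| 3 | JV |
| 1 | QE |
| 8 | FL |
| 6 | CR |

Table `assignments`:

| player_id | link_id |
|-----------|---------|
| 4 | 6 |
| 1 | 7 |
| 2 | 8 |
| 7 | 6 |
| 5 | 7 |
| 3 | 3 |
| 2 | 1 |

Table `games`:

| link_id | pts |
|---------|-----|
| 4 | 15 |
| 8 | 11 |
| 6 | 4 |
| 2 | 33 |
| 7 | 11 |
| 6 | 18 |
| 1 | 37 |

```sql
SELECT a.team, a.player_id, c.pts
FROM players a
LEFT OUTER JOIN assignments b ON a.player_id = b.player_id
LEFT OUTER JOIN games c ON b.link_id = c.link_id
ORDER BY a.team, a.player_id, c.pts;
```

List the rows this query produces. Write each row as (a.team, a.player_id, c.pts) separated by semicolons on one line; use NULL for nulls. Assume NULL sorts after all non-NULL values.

Joins associate left-to-right: players LEFT JOIN assignments on player_id gives 8 intermediate row(s).
Then LEFT JOIN `games c` on link_id: each of those 8 rows is kept; rows whose b.link_id has no match in c get NULL for c's columns.

(CR, 5, 11); (CR, 6, NULL); (FL, 8, NULL); (JV, 3, NULL); (KW, 2, 11); (KW, 2, 37); (PD, 6, NULL); (QE, 1, 11)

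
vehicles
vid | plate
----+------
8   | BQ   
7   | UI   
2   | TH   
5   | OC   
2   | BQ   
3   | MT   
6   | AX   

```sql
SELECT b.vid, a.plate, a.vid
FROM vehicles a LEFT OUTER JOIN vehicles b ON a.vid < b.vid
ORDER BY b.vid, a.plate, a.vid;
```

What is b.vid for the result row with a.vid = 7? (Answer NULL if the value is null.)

8

LEFT JOIN keeps every row from `vehicles a`; unmatched rows get NULL for `vehicles b`'s columns.
Matching on a.vid < b.vid.
- a (vid=8) has no partner → padded with NULL.
- a (vid=7) pairs with 1 row(s) of b.
- a (vid=2) pairs with 5 row(s) of b.
- a (vid=5) pairs with 3 row(s) of b.
- a (vid=2) pairs with 5 row(s) of b.
- a (vid=3) pairs with 4 row(s) of b.
- a (vid=6) pairs with 2 row(s) of b.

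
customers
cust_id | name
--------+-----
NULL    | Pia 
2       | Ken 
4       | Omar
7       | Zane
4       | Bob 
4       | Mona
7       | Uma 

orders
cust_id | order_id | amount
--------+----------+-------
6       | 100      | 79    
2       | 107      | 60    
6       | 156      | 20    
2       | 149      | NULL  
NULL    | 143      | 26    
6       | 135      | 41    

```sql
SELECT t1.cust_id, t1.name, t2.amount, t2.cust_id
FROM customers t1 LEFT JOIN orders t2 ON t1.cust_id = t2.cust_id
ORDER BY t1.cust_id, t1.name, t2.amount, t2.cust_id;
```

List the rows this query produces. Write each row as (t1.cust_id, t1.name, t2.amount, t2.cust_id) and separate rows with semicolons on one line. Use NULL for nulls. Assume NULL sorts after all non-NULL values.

LEFT JOIN keeps every row from `customers`; unmatched rows get NULL for `orders`'s columns.
Matching on t1.cust_id = t2.cust_id. A NULL in a compared column never satisfies the condition.
- t1 (cust_id=NULL) has no partner → padded with NULL.
- t1 (cust_id=2) pairs with 2 row(s) of t2.
- t1 (cust_id=4) has no partner → padded with NULL.
- t1 (cust_id=7) has no partner → padded with NULL.
- t1 (cust_id=4) has no partner → padded with NULL.
- t1 (cust_id=4) has no partner → padded with NULL.
- t1 (cust_id=7) has no partner → padded with NULL.
After projecting and ordering:
t1.cust_id | t1.name | t2.amount | t2.cust_id
2 | Ken | 60 | 2
2 | Ken | NULL | 2
4 | Bob | NULL | NULL
4 | Mona | NULL | NULL
4 | Omar | NULL | NULL
7 | Uma | NULL | NULL
7 | Zane | NULL | NULL
NULL | Pia | NULL | NULL

(2, Ken, 60, 2); (2, Ken, NULL, 2); (4, Bob, NULL, NULL); (4, Mona, NULL, NULL); (4, Omar, NULL, NULL); (7, Uma, NULL, NULL); (7, Zane, NULL, NULL); (NULL, Pia, NULL, NULL)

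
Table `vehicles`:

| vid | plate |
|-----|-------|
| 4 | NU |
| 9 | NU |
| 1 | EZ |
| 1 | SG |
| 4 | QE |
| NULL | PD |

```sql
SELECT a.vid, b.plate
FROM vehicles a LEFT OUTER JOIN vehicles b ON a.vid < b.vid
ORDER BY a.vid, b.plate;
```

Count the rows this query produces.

LEFT JOIN keeps every row from `vehicles a`; unmatched rows get NULL for `vehicles b`'s columns.
Matching on a.vid < b.vid. A NULL in a compared column never satisfies the condition.
- a row (vid=4): matches 1 b row(s) → 1 output row(s).
- a row (vid=9): no match → kept, b columns NULL.
- a row (vid=1): matches 3 b row(s) → 3 output row(s).
- a row (vid=1): matches 3 b row(s) → 3 output row(s).
- a row (vid=4): matches 1 b row(s) → 1 output row(s).
- a row (vid=NULL): no match → kept, b columns NULL.
Total: 8 matched + 2 padded = 10 rows.

10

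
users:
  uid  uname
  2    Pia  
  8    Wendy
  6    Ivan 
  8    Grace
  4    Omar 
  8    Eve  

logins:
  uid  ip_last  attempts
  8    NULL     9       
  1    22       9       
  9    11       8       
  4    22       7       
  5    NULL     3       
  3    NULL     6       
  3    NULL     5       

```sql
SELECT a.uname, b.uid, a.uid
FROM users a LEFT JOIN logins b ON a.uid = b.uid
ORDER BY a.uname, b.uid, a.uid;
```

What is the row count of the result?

6

LEFT JOIN keeps every row from `users`; unmatched rows get NULL for `logins`'s columns.
Matching on a.uid = b.uid.
- a row (uid=2): no match → kept, b columns NULL.
- a row (uid=8): matches 1 b row(s) → 1 output row(s).
- a row (uid=6): no match → kept, b columns NULL.
- a row (uid=8): matches 1 b row(s) → 1 output row(s).
- a row (uid=4): matches 1 b row(s) → 1 output row(s).
- a row (uid=8): matches 1 b row(s) → 1 output row(s).
Total: 4 matched + 2 padded = 6 rows.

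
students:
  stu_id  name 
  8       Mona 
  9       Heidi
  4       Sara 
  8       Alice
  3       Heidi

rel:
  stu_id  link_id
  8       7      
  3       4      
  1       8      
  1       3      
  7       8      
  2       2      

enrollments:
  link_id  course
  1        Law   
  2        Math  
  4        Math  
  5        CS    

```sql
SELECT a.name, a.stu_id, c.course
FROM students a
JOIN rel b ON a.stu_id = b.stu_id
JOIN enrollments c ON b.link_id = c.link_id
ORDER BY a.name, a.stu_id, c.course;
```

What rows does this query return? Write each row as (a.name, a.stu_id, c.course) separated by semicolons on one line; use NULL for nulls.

Step 1 — a INNER JOIN b on stu_id → 3 row(s).
Then INNER JOIN `enrollments c` on link_id: keep only rows whose b.link_id appears in c.

(Heidi, 3, Math)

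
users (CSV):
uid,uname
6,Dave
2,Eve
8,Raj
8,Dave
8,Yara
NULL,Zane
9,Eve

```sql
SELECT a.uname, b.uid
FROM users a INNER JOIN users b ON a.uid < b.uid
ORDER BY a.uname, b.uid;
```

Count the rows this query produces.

12

INNER JOIN keeps only pairs where the ON condition holds.
Matching on a.uid < b.uid. A NULL in a compared column never satisfies the condition.
- a row (uid=6): matches 4 b row(s) → 4 output row(s).
- a row (uid=2): matches 5 b row(s) → 5 output row(s).
- a row (uid=8): matches 1 b row(s) → 1 output row(s).
- a row (uid=8): matches 1 b row(s) → 1 output row(s).
- a row (uid=8): matches 1 b row(s) → 1 output row(s).
- a row (uid=NULL): no match → dropped.
- a row (uid=9): no match → dropped.
Total: 12 rows.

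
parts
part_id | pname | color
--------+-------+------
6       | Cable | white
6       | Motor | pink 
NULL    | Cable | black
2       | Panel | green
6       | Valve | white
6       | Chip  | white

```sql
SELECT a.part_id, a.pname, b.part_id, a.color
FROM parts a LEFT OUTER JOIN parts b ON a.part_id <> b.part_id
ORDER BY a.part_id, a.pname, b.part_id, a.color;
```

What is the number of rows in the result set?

9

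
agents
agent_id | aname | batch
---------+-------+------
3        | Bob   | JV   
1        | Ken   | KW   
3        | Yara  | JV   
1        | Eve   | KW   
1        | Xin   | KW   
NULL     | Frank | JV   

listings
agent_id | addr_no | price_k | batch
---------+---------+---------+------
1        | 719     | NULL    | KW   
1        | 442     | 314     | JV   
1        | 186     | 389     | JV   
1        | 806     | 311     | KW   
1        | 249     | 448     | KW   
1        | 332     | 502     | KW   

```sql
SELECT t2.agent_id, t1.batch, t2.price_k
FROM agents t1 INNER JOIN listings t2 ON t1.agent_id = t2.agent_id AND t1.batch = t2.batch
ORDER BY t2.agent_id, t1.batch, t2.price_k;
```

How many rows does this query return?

INNER JOIN keeps only pairs where the ON condition holds.
Matching on t1.agent_id = t2.agent_id AND t1.batch = t2.batch. A NULL in a compared column never satisfies the condition.
- agent_id=3, batch=JV: no matching t2 row, dropped.
- agent_id=1, batch=KW: 4 matching t2 row(s), so 4 row(s) emitted.
- agent_id=3, batch=JV: no matching t2 row, dropped.
- agent_id=1, batch=KW: 4 matching t2 row(s), so 4 row(s) emitted.
- agent_id=1, batch=KW: 4 matching t2 row(s), so 4 row(s) emitted.
- agent_id=NULL, batch=JV: no matching t2 row, dropped.
Total: 12 rows.

12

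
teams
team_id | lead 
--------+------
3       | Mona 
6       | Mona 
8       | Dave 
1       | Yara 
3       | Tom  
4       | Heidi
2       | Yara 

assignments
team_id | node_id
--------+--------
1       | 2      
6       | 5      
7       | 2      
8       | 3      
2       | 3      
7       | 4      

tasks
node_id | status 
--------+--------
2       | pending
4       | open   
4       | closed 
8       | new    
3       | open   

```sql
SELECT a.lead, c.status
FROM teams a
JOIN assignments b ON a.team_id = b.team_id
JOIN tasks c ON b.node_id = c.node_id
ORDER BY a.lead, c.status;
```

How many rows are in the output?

Step 1 — a INNER JOIN b on team_id → 4 row(s).
Then INNER JOIN `tasks c` on node_id: keep only rows whose b.node_id appears in c.
Result: 3 row(s).

3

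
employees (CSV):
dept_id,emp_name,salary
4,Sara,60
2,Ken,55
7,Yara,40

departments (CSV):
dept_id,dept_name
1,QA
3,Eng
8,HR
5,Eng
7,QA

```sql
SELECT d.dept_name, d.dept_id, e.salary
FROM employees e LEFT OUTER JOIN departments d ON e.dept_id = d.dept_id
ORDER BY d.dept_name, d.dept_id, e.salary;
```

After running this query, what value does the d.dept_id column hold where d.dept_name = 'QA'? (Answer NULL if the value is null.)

LEFT JOIN keeps every row from `employees`; unmatched rows get NULL for `departments`'s columns.
Matching on e.dept_id = d.dept_id.
- e (dept_id=4) has no partner → padded with NULL.
- e (dept_id=2) has no partner → padded with NULL.
- e (dept_id=7) pairs with 1 row(s) of d.

7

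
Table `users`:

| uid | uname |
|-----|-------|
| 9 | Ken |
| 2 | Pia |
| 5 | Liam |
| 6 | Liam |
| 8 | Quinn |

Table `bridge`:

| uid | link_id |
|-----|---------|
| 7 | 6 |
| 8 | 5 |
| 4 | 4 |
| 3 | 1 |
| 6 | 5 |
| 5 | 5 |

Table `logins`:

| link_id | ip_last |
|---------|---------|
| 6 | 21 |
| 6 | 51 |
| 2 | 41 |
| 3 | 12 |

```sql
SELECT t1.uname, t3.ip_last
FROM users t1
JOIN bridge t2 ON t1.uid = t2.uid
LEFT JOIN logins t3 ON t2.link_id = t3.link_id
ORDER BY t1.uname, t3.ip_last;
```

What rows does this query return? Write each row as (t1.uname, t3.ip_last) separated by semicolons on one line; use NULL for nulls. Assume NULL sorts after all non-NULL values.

Evaluate left to right. First `users t1 INNER JOIN bridge t2` on uid: 3 row(s).
Then LEFT JOIN `logins t3` on link_id: each of those 3 rows is kept; rows whose t2.link_id has no match in t3 get NULL for t3's columns.

(Liam, NULL); (Liam, NULL); (Quinn, NULL)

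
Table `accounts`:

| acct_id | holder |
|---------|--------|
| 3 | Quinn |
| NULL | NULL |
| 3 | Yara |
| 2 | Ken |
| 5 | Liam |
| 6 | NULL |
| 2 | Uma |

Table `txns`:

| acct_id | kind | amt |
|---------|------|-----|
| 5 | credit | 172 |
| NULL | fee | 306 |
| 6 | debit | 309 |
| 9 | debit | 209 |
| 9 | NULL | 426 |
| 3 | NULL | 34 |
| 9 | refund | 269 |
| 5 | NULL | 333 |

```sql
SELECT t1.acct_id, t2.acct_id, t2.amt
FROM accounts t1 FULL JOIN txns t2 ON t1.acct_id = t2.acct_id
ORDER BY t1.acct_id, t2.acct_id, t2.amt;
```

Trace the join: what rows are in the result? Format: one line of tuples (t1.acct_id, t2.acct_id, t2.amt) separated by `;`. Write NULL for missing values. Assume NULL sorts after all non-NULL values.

FULL OUTER JOIN keeps every row from both sides; unmatched rows get NULL for the other side's columns.
Matching on t1.acct_id = t2.acct_id. A NULL in a compared column never satisfies the condition.
- t1[0] acct_id=3 → 1 match(es) in t2 → 1 row(s).
- t1[1] acct_id=NULL → no match; kept with NULLs on the t2 side.
- t1[2] acct_id=3 → 1 match(es) in t2 → 1 row(s).
- t1[3] acct_id=2 → no match; kept with NULLs on the t2 side.
- t1[4] acct_id=5 → 2 match(es) in t2 → 2 row(s).
- t1[5] acct_id=6 → 1 match(es) in t2 → 1 row(s).
- t1[6] acct_id=2 → no match; kept with NULLs on the t2 side.
- plus 4 unmatched t2 row(s), each kept with NULL t1 columns.

(2, NULL, NULL); (2, NULL, NULL); (3, 3, 34); (3, 3, 34); (5, 5, 172); (5, 5, 333); (6, 6, 309); (NULL, 9, 209); (NULL, 9, 269); (NULL, 9, 426); (NULL, NULL, 306); (NULL, NULL, NULL)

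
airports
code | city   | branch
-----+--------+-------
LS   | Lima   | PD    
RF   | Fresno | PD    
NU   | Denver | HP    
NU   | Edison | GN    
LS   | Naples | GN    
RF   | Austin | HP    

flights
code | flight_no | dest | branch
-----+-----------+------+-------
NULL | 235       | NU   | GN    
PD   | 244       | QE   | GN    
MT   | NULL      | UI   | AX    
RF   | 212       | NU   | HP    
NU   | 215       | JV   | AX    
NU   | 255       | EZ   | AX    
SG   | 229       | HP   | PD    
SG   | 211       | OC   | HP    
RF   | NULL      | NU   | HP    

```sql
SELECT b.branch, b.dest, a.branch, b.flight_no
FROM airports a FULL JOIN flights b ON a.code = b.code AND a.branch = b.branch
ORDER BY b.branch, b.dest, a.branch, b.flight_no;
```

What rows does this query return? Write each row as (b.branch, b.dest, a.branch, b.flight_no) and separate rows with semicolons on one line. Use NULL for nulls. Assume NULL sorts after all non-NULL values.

FULL OUTER JOIN keeps every row from both sides; unmatched rows get NULL for the other side's columns.
Matching on a.code = b.code AND a.branch = b.branch. A NULL in a compared column never satisfies the condition.
- a (code=LS, branch=PD) has no partner → padded with NULL.
- a (code=RF, branch=PD) has no partner → padded with NULL.
- a (code=NU, branch=HP) has no partner → padded with NULL.
- a (code=NU, branch=GN) has no partner → padded with NULL.
- a (code=LS, branch=GN) has no partner → padded with NULL.
- a (code=RF, branch=HP) pairs with 2 row(s) of b.
- 7 row(s) from b found no a partner → padded with NULL.

(AX, EZ, NULL, 255); (AX, JV, NULL, 215); (AX, UI, NULL, NULL); (GN, NU, NULL, 235); (GN, QE, NULL, 244); (HP, NU, HP, 212); (HP, NU, HP, NULL); (HP, OC, NULL, 211); (PD, HP, NULL, 229); (NULL, NULL, GN, NULL); (NULL, NULL, GN, NULL); (NULL, NULL, HP, NULL); (NULL, NULL, PD, NULL); (NULL, NULL, PD, NULL)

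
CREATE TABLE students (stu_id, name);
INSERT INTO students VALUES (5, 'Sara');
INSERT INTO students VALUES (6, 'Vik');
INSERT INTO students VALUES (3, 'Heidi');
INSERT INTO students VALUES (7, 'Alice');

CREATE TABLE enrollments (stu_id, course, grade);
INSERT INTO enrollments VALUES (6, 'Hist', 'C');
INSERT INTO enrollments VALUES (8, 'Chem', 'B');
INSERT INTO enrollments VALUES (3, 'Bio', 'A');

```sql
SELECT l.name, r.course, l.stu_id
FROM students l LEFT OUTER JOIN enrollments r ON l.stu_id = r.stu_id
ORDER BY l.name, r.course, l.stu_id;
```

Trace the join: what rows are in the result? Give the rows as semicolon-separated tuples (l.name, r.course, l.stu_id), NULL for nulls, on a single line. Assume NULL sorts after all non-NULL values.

LEFT JOIN keeps every row from `students`; unmatched rows get NULL for `enrollments`'s columns.
Matching on l.stu_id = r.stu_id.
Matched pairs: 2; unmatched l rows kept: 2.

(Alice, NULL, 7); (Heidi, Bio, 3); (Sara, NULL, 5); (Vik, Hist, 6)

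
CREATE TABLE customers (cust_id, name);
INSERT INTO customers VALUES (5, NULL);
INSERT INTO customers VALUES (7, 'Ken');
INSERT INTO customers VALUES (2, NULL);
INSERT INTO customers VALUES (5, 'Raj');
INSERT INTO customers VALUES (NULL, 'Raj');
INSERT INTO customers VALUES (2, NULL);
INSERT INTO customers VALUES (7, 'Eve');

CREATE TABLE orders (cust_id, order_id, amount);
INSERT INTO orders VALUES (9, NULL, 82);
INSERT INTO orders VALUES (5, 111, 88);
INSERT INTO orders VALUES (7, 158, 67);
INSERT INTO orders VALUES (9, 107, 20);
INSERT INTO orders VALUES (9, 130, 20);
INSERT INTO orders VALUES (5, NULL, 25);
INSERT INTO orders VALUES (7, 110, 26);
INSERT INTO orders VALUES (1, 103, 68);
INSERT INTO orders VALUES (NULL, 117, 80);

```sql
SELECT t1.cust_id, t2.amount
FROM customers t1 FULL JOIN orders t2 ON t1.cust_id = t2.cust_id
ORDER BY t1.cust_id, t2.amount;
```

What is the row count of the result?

FULL OUTER JOIN keeps every row from both sides; unmatched rows get NULL for the other side's columns.
Matching on t1.cust_id = t2.cust_id. A NULL in a compared column never satisfies the condition.
Matched pairs: 8; unmatched t1 rows kept: 3; unmatched t2 rows kept: 5.
Total: 8 matched + 8 padded = 16 rows.

16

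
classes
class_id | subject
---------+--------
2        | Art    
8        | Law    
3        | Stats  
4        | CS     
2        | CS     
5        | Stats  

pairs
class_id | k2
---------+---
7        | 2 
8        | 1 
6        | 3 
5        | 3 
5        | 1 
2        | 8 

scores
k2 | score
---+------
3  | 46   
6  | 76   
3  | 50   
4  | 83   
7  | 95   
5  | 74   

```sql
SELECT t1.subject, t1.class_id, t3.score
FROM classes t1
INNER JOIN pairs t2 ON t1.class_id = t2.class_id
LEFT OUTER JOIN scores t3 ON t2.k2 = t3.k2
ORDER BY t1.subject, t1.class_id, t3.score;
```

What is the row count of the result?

6

Joins associate left-to-right: classes INNER JOIN pairs on class_id gives 5 intermediate row(s).
Then LEFT JOIN `scores t3` on k2: each of those 5 rows is kept; rows whose t2.k2 has no match in t3 get NULL for t3's columns.
Result: 6 row(s).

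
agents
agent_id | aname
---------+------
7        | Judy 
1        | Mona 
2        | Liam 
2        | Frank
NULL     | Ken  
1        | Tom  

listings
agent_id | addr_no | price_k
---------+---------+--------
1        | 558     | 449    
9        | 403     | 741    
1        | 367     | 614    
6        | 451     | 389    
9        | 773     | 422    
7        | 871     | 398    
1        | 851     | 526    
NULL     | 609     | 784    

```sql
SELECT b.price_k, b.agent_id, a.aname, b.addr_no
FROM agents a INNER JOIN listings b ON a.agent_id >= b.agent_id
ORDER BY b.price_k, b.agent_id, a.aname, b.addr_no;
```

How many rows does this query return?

INNER JOIN keeps only pairs where the ON condition holds.
Matching on a.agent_id >= b.agent_id. A NULL in a compared column never satisfies the condition.
- agent_id=7: 5 matching b row(s), so 5 row(s) emitted.
- agent_id=1: 3 matching b row(s), so 3 row(s) emitted.
- agent_id=2: 3 matching b row(s), so 3 row(s) emitted.
- agent_id=2: 3 matching b row(s), so 3 row(s) emitted.
- agent_id=NULL: no matching b row, dropped.
- agent_id=1: 3 matching b row(s), so 3 row(s) emitted.
Total: 17 rows.

17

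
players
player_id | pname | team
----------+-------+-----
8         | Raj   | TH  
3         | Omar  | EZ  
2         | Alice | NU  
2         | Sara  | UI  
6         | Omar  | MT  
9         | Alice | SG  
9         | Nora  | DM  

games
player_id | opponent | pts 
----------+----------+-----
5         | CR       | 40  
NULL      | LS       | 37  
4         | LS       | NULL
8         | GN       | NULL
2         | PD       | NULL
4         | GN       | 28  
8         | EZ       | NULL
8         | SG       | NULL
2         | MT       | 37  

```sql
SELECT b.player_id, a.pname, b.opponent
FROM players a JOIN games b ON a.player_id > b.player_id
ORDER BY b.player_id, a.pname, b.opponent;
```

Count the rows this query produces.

28

INNER JOIN keeps only pairs where the ON condition holds.
Matching on a.player_id > b.player_id. A NULL in a compared column never satisfies the condition.
- a (player_id=8) pairs with 5 row(s) of b.
- a (player_id=3) pairs with 2 row(s) of b.
- a (player_id=2) has no partner → excluded.
- a (player_id=2) has no partner → excluded.
- a (player_id=6) pairs with 5 row(s) of b.
- a (player_id=9) pairs with 8 row(s) of b.
- a (player_id=9) pairs with 8 row(s) of b.
Total: 28 rows.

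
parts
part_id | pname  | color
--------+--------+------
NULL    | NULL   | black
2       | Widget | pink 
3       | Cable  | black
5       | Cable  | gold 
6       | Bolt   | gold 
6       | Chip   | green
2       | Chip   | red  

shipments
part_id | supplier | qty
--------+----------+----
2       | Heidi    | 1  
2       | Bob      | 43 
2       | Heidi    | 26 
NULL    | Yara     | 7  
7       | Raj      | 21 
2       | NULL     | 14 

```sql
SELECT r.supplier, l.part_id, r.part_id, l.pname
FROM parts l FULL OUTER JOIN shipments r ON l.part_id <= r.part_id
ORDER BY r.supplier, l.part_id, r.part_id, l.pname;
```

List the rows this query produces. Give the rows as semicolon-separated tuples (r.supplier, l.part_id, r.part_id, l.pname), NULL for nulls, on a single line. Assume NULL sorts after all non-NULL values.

(Bob, 2, 2, Chip); (Bob, 2, 2, Widget); (Heidi, 2, 2, Chip); (Heidi, 2, 2, Chip); (Heidi, 2, 2, Widget); (Heidi, 2, 2, Widget); (Raj, 2, 7, Chip); (Raj, 2, 7, Widget); (Raj, 3, 7, Cable); (Raj, 5, 7, Cable); (Raj, 6, 7, Bolt); (Raj, 6, 7, Chip); (Yara, NULL, NULL, NULL); (NULL, 2, 2, Chip); (NULL, 2, 2, Widget); (NULL, NULL, NULL, NULL)

FULL OUTER JOIN keeps every row from both sides; unmatched rows get NULL for the other side's columns.
Matching on l.part_id <= r.part_id. A NULL in a compared column never satisfies the condition.
- part_id=NULL: no r row matches, row kept with r columns NULL.
- part_id=2: 5 matching r row(s), so 5 row(s) emitted.
- part_id=3: 1 matching r row(s), so 1 row(s) emitted.
- part_id=5: 1 matching r row(s), so 1 row(s) emitted.
- part_id=6: 1 matching r row(s), so 1 row(s) emitted.
- part_id=6: 1 matching r row(s), so 1 row(s) emitted.
- part_id=2: 5 matching r row(s), so 5 row(s) emitted.
- plus 1 unmatched r row(s), each kept with NULL l columns.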